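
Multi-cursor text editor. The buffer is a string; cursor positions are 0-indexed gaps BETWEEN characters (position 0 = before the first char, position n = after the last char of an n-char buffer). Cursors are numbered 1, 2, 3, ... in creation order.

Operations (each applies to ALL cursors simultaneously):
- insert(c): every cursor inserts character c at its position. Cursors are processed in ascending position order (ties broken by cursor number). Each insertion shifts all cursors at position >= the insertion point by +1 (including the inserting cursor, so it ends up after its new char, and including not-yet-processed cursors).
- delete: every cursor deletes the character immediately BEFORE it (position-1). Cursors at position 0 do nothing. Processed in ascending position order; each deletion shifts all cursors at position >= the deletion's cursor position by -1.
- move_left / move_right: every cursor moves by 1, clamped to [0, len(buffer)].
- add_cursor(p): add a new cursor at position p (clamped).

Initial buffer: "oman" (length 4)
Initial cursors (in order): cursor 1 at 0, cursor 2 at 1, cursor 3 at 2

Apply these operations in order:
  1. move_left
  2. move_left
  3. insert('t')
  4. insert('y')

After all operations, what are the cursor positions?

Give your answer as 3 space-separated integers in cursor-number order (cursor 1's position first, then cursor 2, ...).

After op 1 (move_left): buffer="oman" (len 4), cursors c1@0 c2@0 c3@1, authorship ....
After op 2 (move_left): buffer="oman" (len 4), cursors c1@0 c2@0 c3@0, authorship ....
After op 3 (insert('t')): buffer="tttoman" (len 7), cursors c1@3 c2@3 c3@3, authorship 123....
After op 4 (insert('y')): buffer="tttyyyoman" (len 10), cursors c1@6 c2@6 c3@6, authorship 123123....

Answer: 6 6 6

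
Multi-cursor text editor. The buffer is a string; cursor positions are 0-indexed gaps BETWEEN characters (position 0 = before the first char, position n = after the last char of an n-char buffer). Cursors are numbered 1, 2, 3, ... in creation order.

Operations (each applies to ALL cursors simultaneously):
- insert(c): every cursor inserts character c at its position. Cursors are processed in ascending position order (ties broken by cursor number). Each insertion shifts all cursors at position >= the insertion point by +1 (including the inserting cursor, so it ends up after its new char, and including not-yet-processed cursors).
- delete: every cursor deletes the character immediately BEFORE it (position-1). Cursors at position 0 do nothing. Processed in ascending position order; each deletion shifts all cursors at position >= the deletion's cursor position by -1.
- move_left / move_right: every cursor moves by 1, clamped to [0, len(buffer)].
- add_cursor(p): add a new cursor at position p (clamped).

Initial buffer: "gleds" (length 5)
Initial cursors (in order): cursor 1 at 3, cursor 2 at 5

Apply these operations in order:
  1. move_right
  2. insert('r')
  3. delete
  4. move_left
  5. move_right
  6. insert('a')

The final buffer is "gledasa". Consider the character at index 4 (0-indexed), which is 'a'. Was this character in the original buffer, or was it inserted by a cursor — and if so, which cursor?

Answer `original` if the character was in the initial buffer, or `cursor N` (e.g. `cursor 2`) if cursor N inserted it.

Answer: cursor 1

Derivation:
After op 1 (move_right): buffer="gleds" (len 5), cursors c1@4 c2@5, authorship .....
After op 2 (insert('r')): buffer="gledrsr" (len 7), cursors c1@5 c2@7, authorship ....1.2
After op 3 (delete): buffer="gleds" (len 5), cursors c1@4 c2@5, authorship .....
After op 4 (move_left): buffer="gleds" (len 5), cursors c1@3 c2@4, authorship .....
After op 5 (move_right): buffer="gleds" (len 5), cursors c1@4 c2@5, authorship .....
After op 6 (insert('a')): buffer="gledasa" (len 7), cursors c1@5 c2@7, authorship ....1.2
Authorship (.=original, N=cursor N): . . . . 1 . 2
Index 4: author = 1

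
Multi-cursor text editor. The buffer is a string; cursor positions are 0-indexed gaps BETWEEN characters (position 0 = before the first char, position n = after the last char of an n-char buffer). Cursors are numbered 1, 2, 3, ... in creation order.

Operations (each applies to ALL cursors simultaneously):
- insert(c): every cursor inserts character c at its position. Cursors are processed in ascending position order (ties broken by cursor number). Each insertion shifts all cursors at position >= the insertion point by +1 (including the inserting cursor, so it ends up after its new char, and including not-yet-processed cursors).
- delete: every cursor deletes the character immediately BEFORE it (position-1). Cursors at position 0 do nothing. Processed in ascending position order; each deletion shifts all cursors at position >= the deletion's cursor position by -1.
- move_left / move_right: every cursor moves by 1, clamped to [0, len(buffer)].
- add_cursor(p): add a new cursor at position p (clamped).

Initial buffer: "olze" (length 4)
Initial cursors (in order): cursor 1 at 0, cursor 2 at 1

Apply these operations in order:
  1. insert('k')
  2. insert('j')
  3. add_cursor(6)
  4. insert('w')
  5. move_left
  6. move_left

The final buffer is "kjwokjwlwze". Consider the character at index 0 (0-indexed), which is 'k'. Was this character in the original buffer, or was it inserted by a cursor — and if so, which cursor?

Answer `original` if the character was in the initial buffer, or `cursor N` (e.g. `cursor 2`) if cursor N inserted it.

After op 1 (insert('k')): buffer="koklze" (len 6), cursors c1@1 c2@3, authorship 1.2...
After op 2 (insert('j')): buffer="kjokjlze" (len 8), cursors c1@2 c2@5, authorship 11.22...
After op 3 (add_cursor(6)): buffer="kjokjlze" (len 8), cursors c1@2 c2@5 c3@6, authorship 11.22...
After op 4 (insert('w')): buffer="kjwokjwlwze" (len 11), cursors c1@3 c2@7 c3@9, authorship 111.222.3..
After op 5 (move_left): buffer="kjwokjwlwze" (len 11), cursors c1@2 c2@6 c3@8, authorship 111.222.3..
After op 6 (move_left): buffer="kjwokjwlwze" (len 11), cursors c1@1 c2@5 c3@7, authorship 111.222.3..
Authorship (.=original, N=cursor N): 1 1 1 . 2 2 2 . 3 . .
Index 0: author = 1

Answer: cursor 1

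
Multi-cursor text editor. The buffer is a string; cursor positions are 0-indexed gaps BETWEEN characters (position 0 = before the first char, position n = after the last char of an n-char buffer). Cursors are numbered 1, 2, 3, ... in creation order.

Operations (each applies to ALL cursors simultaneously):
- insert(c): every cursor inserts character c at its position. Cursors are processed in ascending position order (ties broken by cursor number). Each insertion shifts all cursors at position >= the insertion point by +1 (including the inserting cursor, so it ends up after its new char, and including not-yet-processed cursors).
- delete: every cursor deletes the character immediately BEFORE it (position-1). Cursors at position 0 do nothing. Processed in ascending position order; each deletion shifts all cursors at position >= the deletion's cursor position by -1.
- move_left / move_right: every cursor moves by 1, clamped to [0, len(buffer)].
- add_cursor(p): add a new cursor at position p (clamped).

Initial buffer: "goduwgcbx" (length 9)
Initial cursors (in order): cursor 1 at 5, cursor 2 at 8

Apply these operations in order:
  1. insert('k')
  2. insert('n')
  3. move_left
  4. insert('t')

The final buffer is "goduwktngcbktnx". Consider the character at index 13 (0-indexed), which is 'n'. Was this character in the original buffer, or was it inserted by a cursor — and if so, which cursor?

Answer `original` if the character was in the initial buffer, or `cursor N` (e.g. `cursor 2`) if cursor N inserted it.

Answer: cursor 2

Derivation:
After op 1 (insert('k')): buffer="goduwkgcbkx" (len 11), cursors c1@6 c2@10, authorship .....1...2.
After op 2 (insert('n')): buffer="goduwkngcbknx" (len 13), cursors c1@7 c2@12, authorship .....11...22.
After op 3 (move_left): buffer="goduwkngcbknx" (len 13), cursors c1@6 c2@11, authorship .....11...22.
After op 4 (insert('t')): buffer="goduwktngcbktnx" (len 15), cursors c1@7 c2@13, authorship .....111...222.
Authorship (.=original, N=cursor N): . . . . . 1 1 1 . . . 2 2 2 .
Index 13: author = 2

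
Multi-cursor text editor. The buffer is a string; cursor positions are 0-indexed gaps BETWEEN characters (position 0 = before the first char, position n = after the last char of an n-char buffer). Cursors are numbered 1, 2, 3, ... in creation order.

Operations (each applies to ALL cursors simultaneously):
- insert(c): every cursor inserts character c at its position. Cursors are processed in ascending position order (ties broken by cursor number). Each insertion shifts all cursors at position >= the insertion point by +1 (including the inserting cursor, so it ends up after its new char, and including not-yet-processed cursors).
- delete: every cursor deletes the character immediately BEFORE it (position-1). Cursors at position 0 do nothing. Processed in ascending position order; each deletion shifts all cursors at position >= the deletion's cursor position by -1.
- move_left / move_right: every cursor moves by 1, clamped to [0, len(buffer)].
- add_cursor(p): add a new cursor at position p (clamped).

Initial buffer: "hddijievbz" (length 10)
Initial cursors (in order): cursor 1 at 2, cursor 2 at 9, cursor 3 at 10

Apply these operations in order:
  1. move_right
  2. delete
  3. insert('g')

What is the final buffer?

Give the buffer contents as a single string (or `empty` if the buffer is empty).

Answer: hdgijievgg

Derivation:
After op 1 (move_right): buffer="hddijievbz" (len 10), cursors c1@3 c2@10 c3@10, authorship ..........
After op 2 (delete): buffer="hdijiev" (len 7), cursors c1@2 c2@7 c3@7, authorship .......
After op 3 (insert('g')): buffer="hdgijievgg" (len 10), cursors c1@3 c2@10 c3@10, authorship ..1.....23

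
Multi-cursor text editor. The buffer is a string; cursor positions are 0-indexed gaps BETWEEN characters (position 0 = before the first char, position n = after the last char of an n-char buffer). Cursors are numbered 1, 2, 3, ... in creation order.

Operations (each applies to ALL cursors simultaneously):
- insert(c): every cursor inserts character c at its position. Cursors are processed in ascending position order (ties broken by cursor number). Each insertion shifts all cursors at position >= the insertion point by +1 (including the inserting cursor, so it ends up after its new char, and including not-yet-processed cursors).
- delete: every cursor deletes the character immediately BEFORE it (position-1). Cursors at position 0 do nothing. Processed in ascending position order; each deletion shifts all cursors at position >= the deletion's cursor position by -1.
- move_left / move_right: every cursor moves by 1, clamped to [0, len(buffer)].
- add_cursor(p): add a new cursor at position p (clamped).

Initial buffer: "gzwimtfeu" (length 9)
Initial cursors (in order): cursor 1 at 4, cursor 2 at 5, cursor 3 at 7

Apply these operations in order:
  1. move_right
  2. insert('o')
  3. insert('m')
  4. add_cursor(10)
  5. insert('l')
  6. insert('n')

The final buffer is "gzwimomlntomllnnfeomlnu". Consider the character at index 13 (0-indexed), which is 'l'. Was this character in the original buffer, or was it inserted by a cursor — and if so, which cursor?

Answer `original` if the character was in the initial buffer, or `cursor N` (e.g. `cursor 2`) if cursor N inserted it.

After op 1 (move_right): buffer="gzwimtfeu" (len 9), cursors c1@5 c2@6 c3@8, authorship .........
After op 2 (insert('o')): buffer="gzwimotofeou" (len 12), cursors c1@6 c2@8 c3@11, authorship .....1.2..3.
After op 3 (insert('m')): buffer="gzwimomtomfeomu" (len 15), cursors c1@7 c2@10 c3@14, authorship .....11.22..33.
After op 4 (add_cursor(10)): buffer="gzwimomtomfeomu" (len 15), cursors c1@7 c2@10 c4@10 c3@14, authorship .....11.22..33.
After op 5 (insert('l')): buffer="gzwimomltomllfeomlu" (len 19), cursors c1@8 c2@13 c4@13 c3@18, authorship .....111.2224..333.
After op 6 (insert('n')): buffer="gzwimomlntomllnnfeomlnu" (len 23), cursors c1@9 c2@16 c4@16 c3@22, authorship .....1111.222424..3333.
Authorship (.=original, N=cursor N): . . . . . 1 1 1 1 . 2 2 2 4 2 4 . . 3 3 3 3 .
Index 13: author = 4

Answer: cursor 4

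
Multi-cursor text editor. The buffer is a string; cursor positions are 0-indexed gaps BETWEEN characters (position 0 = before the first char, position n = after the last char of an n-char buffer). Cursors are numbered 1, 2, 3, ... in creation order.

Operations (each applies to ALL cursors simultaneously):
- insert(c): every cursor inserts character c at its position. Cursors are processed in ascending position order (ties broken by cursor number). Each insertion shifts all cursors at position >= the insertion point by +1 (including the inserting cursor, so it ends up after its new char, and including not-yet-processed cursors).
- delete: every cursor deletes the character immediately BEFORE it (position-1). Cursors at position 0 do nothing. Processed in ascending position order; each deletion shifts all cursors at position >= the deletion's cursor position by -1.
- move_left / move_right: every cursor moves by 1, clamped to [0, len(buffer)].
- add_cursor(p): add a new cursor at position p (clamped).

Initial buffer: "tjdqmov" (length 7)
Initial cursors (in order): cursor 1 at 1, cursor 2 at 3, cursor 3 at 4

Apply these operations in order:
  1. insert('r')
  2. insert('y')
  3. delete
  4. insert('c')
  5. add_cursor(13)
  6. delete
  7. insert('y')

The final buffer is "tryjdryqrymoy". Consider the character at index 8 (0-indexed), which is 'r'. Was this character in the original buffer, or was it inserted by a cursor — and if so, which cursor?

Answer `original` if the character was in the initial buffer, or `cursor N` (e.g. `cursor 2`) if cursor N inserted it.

Answer: cursor 3

Derivation:
After op 1 (insert('r')): buffer="trjdrqrmov" (len 10), cursors c1@2 c2@5 c3@7, authorship .1..2.3...
After op 2 (insert('y')): buffer="tryjdryqrymov" (len 13), cursors c1@3 c2@7 c3@10, authorship .11..22.33...
After op 3 (delete): buffer="trjdrqrmov" (len 10), cursors c1@2 c2@5 c3@7, authorship .1..2.3...
After op 4 (insert('c')): buffer="trcjdrcqrcmov" (len 13), cursors c1@3 c2@7 c3@10, authorship .11..22.33...
After op 5 (add_cursor(13)): buffer="trcjdrcqrcmov" (len 13), cursors c1@3 c2@7 c3@10 c4@13, authorship .11..22.33...
After op 6 (delete): buffer="trjdrqrmo" (len 9), cursors c1@2 c2@5 c3@7 c4@9, authorship .1..2.3..
After op 7 (insert('y')): buffer="tryjdryqrymoy" (len 13), cursors c1@3 c2@7 c3@10 c4@13, authorship .11..22.33..4
Authorship (.=original, N=cursor N): . 1 1 . . 2 2 . 3 3 . . 4
Index 8: author = 3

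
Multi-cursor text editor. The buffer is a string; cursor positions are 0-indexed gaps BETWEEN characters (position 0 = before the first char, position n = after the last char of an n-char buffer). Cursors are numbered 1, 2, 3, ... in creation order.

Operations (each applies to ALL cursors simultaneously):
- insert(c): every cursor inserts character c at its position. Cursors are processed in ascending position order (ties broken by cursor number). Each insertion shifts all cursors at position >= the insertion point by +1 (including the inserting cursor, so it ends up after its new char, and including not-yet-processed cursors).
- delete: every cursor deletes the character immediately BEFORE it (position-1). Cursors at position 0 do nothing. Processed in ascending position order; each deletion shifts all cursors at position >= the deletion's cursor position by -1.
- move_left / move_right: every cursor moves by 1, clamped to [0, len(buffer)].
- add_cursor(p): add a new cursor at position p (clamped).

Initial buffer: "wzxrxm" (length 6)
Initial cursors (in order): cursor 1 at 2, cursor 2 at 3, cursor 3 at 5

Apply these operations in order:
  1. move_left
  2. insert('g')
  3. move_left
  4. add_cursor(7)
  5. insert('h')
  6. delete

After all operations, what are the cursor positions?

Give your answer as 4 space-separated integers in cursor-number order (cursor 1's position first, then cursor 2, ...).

After op 1 (move_left): buffer="wzxrxm" (len 6), cursors c1@1 c2@2 c3@4, authorship ......
After op 2 (insert('g')): buffer="wgzgxrgxm" (len 9), cursors c1@2 c2@4 c3@7, authorship .1.2..3..
After op 3 (move_left): buffer="wgzgxrgxm" (len 9), cursors c1@1 c2@3 c3@6, authorship .1.2..3..
After op 4 (add_cursor(7)): buffer="wgzgxrgxm" (len 9), cursors c1@1 c2@3 c3@6 c4@7, authorship .1.2..3..
After op 5 (insert('h')): buffer="whgzhgxrhghxm" (len 13), cursors c1@2 c2@5 c3@9 c4@11, authorship .11.22..334..
After op 6 (delete): buffer="wgzgxrgxm" (len 9), cursors c1@1 c2@3 c3@6 c4@7, authorship .1.2..3..

Answer: 1 3 6 7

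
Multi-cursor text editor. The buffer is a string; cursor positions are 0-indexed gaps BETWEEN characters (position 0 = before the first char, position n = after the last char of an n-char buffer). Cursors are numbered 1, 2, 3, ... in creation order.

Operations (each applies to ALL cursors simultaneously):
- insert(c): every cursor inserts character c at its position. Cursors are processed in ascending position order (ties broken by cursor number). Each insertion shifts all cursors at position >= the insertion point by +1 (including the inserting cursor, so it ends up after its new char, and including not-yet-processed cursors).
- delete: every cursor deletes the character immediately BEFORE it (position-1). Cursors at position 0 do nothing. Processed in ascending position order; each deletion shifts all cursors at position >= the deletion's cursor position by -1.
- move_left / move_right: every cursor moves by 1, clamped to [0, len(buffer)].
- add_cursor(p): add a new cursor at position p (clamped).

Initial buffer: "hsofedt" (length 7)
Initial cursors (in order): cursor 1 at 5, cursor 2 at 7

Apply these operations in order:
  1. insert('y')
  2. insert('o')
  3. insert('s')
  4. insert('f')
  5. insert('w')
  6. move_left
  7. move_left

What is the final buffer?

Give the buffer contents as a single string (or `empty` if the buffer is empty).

Answer: hsofeyosfwdtyosfw

Derivation:
After op 1 (insert('y')): buffer="hsofeydty" (len 9), cursors c1@6 c2@9, authorship .....1..2
After op 2 (insert('o')): buffer="hsofeyodtyo" (len 11), cursors c1@7 c2@11, authorship .....11..22
After op 3 (insert('s')): buffer="hsofeyosdtyos" (len 13), cursors c1@8 c2@13, authorship .....111..222
After op 4 (insert('f')): buffer="hsofeyosfdtyosf" (len 15), cursors c1@9 c2@15, authorship .....1111..2222
After op 5 (insert('w')): buffer="hsofeyosfwdtyosfw" (len 17), cursors c1@10 c2@17, authorship .....11111..22222
After op 6 (move_left): buffer="hsofeyosfwdtyosfw" (len 17), cursors c1@9 c2@16, authorship .....11111..22222
After op 7 (move_left): buffer="hsofeyosfwdtyosfw" (len 17), cursors c1@8 c2@15, authorship .....11111..22222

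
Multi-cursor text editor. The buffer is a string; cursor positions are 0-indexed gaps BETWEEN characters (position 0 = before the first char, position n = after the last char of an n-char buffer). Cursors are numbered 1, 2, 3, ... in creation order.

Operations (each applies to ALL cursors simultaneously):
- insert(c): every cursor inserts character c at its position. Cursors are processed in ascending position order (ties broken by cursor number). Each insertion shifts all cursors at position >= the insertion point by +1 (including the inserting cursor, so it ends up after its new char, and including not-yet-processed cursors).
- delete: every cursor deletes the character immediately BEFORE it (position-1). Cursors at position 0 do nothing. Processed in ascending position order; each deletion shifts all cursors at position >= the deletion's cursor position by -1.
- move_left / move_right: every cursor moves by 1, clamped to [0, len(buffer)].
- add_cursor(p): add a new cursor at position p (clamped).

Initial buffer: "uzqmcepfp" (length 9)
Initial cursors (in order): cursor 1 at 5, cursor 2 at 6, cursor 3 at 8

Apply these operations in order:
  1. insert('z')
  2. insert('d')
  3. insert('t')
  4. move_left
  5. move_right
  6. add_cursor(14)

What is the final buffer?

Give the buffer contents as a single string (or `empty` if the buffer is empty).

After op 1 (insert('z')): buffer="uzqmczezpfzp" (len 12), cursors c1@6 c2@8 c3@11, authorship .....1.2..3.
After op 2 (insert('d')): buffer="uzqmczdezdpfzdp" (len 15), cursors c1@7 c2@10 c3@14, authorship .....11.22..33.
After op 3 (insert('t')): buffer="uzqmczdtezdtpfzdtp" (len 18), cursors c1@8 c2@12 c3@17, authorship .....111.222..333.
After op 4 (move_left): buffer="uzqmczdtezdtpfzdtp" (len 18), cursors c1@7 c2@11 c3@16, authorship .....111.222..333.
After op 5 (move_right): buffer="uzqmczdtezdtpfzdtp" (len 18), cursors c1@8 c2@12 c3@17, authorship .....111.222..333.
After op 6 (add_cursor(14)): buffer="uzqmczdtezdtpfzdtp" (len 18), cursors c1@8 c2@12 c4@14 c3@17, authorship .....111.222..333.

Answer: uzqmczdtezdtpfzdtp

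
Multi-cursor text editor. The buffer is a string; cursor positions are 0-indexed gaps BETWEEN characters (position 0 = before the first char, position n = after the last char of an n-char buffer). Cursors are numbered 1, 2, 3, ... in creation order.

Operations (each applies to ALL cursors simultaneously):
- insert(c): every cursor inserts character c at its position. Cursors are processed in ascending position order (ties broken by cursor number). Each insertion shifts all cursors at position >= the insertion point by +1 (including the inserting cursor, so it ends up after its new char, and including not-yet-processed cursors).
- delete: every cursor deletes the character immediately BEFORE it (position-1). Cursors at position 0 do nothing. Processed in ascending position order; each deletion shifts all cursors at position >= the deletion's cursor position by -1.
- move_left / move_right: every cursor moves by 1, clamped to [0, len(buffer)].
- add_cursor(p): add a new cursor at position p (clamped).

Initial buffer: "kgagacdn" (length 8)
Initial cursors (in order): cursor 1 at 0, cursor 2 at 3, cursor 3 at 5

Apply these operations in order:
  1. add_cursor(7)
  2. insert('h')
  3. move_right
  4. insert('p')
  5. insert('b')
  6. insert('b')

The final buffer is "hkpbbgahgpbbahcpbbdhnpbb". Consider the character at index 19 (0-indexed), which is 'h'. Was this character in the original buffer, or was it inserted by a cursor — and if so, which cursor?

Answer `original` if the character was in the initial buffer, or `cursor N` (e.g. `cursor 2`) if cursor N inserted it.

Answer: cursor 4

Derivation:
After op 1 (add_cursor(7)): buffer="kgagacdn" (len 8), cursors c1@0 c2@3 c3@5 c4@7, authorship ........
After op 2 (insert('h')): buffer="hkgahgahcdhn" (len 12), cursors c1@1 c2@5 c3@8 c4@11, authorship 1...2..3..4.
After op 3 (move_right): buffer="hkgahgahcdhn" (len 12), cursors c1@2 c2@6 c3@9 c4@12, authorship 1...2..3..4.
After op 4 (insert('p')): buffer="hkpgahgpahcpdhnp" (len 16), cursors c1@3 c2@8 c3@12 c4@16, authorship 1.1..2.2.3.3.4.4
After op 5 (insert('b')): buffer="hkpbgahgpbahcpbdhnpb" (len 20), cursors c1@4 c2@10 c3@15 c4@20, authorship 1.11..2.22.3.33.4.44
After op 6 (insert('b')): buffer="hkpbbgahgpbbahcpbbdhnpbb" (len 24), cursors c1@5 c2@12 c3@18 c4@24, authorship 1.111..2.222.3.333.4.444
Authorship (.=original, N=cursor N): 1 . 1 1 1 . . 2 . 2 2 2 . 3 . 3 3 3 . 4 . 4 4 4
Index 19: author = 4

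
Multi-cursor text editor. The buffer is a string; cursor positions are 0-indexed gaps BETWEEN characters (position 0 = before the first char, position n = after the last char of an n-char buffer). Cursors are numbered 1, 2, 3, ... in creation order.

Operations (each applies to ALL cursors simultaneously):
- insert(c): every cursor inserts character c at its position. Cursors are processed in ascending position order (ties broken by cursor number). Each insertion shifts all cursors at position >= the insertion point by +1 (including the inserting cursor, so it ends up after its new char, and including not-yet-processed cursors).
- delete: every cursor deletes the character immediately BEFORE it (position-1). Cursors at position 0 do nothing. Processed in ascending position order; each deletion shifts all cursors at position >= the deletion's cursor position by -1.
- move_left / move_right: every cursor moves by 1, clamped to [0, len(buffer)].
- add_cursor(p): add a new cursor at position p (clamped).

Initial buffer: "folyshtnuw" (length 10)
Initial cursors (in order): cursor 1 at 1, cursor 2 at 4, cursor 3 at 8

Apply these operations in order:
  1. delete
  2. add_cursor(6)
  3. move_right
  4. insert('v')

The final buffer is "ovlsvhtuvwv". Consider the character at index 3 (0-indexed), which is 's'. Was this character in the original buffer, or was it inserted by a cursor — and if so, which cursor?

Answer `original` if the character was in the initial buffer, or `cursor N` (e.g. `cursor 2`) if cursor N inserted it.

Answer: original

Derivation:
After op 1 (delete): buffer="olshtuw" (len 7), cursors c1@0 c2@2 c3@5, authorship .......
After op 2 (add_cursor(6)): buffer="olshtuw" (len 7), cursors c1@0 c2@2 c3@5 c4@6, authorship .......
After op 3 (move_right): buffer="olshtuw" (len 7), cursors c1@1 c2@3 c3@6 c4@7, authorship .......
After op 4 (insert('v')): buffer="ovlsvhtuvwv" (len 11), cursors c1@2 c2@5 c3@9 c4@11, authorship .1..2...3.4
Authorship (.=original, N=cursor N): . 1 . . 2 . . . 3 . 4
Index 3: author = original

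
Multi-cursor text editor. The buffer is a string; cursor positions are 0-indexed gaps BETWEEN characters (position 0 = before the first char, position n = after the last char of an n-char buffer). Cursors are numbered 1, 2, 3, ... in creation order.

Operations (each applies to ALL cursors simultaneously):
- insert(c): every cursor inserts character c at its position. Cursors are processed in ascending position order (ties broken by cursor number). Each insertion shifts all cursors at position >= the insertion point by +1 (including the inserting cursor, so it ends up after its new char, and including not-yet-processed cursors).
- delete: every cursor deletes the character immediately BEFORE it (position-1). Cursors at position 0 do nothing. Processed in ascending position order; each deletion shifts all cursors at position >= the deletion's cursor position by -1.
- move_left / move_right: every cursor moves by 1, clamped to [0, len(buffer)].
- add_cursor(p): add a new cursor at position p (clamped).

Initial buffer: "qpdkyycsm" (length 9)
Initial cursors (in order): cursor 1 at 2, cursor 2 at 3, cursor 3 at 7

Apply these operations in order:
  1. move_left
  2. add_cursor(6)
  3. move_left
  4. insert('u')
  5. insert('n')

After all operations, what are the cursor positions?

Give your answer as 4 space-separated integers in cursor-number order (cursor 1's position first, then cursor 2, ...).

After op 1 (move_left): buffer="qpdkyycsm" (len 9), cursors c1@1 c2@2 c3@6, authorship .........
After op 2 (add_cursor(6)): buffer="qpdkyycsm" (len 9), cursors c1@1 c2@2 c3@6 c4@6, authorship .........
After op 3 (move_left): buffer="qpdkyycsm" (len 9), cursors c1@0 c2@1 c3@5 c4@5, authorship .........
After op 4 (insert('u')): buffer="uqupdkyuuycsm" (len 13), cursors c1@1 c2@3 c3@9 c4@9, authorship 1.2....34....
After op 5 (insert('n')): buffer="unqunpdkyuunnycsm" (len 17), cursors c1@2 c2@5 c3@13 c4@13, authorship 11.22....3434....

Answer: 2 5 13 13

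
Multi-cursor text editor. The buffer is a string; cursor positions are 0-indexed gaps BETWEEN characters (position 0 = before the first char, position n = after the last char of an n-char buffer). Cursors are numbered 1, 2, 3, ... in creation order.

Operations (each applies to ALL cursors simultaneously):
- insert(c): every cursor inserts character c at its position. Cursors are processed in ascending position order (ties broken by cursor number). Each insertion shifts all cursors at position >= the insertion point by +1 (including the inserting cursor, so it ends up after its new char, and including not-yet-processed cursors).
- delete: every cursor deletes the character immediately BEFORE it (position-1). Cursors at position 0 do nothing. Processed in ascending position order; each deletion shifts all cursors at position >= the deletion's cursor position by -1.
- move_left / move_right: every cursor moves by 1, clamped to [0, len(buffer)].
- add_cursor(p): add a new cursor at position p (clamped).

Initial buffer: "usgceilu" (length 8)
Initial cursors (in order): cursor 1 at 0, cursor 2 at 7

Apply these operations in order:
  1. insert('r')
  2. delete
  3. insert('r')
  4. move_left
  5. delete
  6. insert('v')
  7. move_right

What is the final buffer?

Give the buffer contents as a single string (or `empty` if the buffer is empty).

After op 1 (insert('r')): buffer="rusgceilru" (len 10), cursors c1@1 c2@9, authorship 1.......2.
After op 2 (delete): buffer="usgceilu" (len 8), cursors c1@0 c2@7, authorship ........
After op 3 (insert('r')): buffer="rusgceilru" (len 10), cursors c1@1 c2@9, authorship 1.......2.
After op 4 (move_left): buffer="rusgceilru" (len 10), cursors c1@0 c2@8, authorship 1.......2.
After op 5 (delete): buffer="rusgceiru" (len 9), cursors c1@0 c2@7, authorship 1......2.
After op 6 (insert('v')): buffer="vrusgceivru" (len 11), cursors c1@1 c2@9, authorship 11......22.
After op 7 (move_right): buffer="vrusgceivru" (len 11), cursors c1@2 c2@10, authorship 11......22.

Answer: vrusgceivru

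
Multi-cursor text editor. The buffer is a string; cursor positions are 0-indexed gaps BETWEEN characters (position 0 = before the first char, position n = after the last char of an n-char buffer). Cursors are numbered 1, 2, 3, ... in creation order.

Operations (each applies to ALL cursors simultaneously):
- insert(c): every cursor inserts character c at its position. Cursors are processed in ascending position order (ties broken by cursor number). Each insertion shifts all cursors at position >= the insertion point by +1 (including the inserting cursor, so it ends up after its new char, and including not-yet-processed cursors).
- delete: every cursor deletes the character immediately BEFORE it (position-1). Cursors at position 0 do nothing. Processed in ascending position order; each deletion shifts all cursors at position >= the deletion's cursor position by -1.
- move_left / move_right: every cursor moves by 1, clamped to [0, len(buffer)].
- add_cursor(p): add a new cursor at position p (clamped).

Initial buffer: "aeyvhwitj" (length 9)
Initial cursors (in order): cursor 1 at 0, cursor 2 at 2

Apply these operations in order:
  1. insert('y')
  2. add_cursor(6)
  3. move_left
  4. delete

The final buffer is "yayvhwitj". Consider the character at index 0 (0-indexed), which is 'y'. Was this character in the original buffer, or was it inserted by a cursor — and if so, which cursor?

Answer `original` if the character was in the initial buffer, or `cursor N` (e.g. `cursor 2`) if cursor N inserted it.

Answer: cursor 1

Derivation:
After op 1 (insert('y')): buffer="yaeyyvhwitj" (len 11), cursors c1@1 c2@4, authorship 1..2.......
After op 2 (add_cursor(6)): buffer="yaeyyvhwitj" (len 11), cursors c1@1 c2@4 c3@6, authorship 1..2.......
After op 3 (move_left): buffer="yaeyyvhwitj" (len 11), cursors c1@0 c2@3 c3@5, authorship 1..2.......
After op 4 (delete): buffer="yayvhwitj" (len 9), cursors c1@0 c2@2 c3@3, authorship 1.2......
Authorship (.=original, N=cursor N): 1 . 2 . . . . . .
Index 0: author = 1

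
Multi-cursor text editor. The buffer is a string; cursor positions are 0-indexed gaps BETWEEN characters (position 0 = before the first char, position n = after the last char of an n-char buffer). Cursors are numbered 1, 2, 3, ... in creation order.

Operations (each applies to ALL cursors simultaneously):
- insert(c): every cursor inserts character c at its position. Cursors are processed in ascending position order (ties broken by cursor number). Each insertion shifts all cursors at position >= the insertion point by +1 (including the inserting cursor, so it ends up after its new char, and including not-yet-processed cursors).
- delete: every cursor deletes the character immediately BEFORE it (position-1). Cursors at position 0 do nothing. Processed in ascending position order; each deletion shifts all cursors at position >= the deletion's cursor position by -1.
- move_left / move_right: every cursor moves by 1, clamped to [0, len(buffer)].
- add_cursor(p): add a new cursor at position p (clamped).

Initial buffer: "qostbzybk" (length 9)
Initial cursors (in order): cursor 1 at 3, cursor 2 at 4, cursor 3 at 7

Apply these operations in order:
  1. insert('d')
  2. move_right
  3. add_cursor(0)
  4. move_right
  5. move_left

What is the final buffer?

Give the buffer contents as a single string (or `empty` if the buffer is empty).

Answer: qosdtdbzydbk

Derivation:
After op 1 (insert('d')): buffer="qosdtdbzydbk" (len 12), cursors c1@4 c2@6 c3@10, authorship ...1.2...3..
After op 2 (move_right): buffer="qosdtdbzydbk" (len 12), cursors c1@5 c2@7 c3@11, authorship ...1.2...3..
After op 3 (add_cursor(0)): buffer="qosdtdbzydbk" (len 12), cursors c4@0 c1@5 c2@7 c3@11, authorship ...1.2...3..
After op 4 (move_right): buffer="qosdtdbzydbk" (len 12), cursors c4@1 c1@6 c2@8 c3@12, authorship ...1.2...3..
After op 5 (move_left): buffer="qosdtdbzydbk" (len 12), cursors c4@0 c1@5 c2@7 c3@11, authorship ...1.2...3..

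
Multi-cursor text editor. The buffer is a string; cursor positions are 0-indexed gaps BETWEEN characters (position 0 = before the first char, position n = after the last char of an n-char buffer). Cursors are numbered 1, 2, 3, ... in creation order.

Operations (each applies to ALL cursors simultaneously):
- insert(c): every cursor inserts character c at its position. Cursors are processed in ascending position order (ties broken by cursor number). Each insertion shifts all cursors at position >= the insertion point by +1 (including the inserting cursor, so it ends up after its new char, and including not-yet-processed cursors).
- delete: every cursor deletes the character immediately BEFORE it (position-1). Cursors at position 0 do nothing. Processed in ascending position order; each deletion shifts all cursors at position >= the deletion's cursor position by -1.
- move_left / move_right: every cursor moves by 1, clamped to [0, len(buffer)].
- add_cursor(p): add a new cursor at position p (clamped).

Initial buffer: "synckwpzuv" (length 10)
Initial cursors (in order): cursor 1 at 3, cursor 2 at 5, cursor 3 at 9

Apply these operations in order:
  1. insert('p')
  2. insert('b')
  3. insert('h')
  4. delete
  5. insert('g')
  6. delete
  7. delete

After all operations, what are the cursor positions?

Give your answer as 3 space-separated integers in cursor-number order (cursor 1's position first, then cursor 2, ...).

Answer: 4 7 12

Derivation:
After op 1 (insert('p')): buffer="synpckpwpzupv" (len 13), cursors c1@4 c2@7 c3@12, authorship ...1..2....3.
After op 2 (insert('b')): buffer="synpbckpbwpzupbv" (len 16), cursors c1@5 c2@9 c3@15, authorship ...11..22....33.
After op 3 (insert('h')): buffer="synpbhckpbhwpzupbhv" (len 19), cursors c1@6 c2@11 c3@18, authorship ...111..222....333.
After op 4 (delete): buffer="synpbckpbwpzupbv" (len 16), cursors c1@5 c2@9 c3@15, authorship ...11..22....33.
After op 5 (insert('g')): buffer="synpbgckpbgwpzupbgv" (len 19), cursors c1@6 c2@11 c3@18, authorship ...111..222....333.
After op 6 (delete): buffer="synpbckpbwpzupbv" (len 16), cursors c1@5 c2@9 c3@15, authorship ...11..22....33.
After op 7 (delete): buffer="synpckpwpzupv" (len 13), cursors c1@4 c2@7 c3@12, authorship ...1..2....3.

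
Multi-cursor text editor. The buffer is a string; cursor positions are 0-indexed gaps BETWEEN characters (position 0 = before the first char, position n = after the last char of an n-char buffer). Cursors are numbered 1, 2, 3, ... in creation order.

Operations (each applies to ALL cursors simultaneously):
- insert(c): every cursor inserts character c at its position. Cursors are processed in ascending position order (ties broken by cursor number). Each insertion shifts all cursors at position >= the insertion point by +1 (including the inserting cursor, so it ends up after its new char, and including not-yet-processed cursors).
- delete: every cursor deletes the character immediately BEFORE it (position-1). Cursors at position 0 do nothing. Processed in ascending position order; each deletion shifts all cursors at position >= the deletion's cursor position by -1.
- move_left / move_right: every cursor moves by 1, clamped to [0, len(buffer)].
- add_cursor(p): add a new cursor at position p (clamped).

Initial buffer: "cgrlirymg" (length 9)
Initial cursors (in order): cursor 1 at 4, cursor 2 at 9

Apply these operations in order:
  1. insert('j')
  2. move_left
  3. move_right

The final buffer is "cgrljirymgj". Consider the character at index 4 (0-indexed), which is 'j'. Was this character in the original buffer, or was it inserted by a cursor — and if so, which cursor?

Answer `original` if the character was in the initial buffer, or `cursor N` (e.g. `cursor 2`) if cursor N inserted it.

After op 1 (insert('j')): buffer="cgrljirymgj" (len 11), cursors c1@5 c2@11, authorship ....1.....2
After op 2 (move_left): buffer="cgrljirymgj" (len 11), cursors c1@4 c2@10, authorship ....1.....2
After op 3 (move_right): buffer="cgrljirymgj" (len 11), cursors c1@5 c2@11, authorship ....1.....2
Authorship (.=original, N=cursor N): . . . . 1 . . . . . 2
Index 4: author = 1

Answer: cursor 1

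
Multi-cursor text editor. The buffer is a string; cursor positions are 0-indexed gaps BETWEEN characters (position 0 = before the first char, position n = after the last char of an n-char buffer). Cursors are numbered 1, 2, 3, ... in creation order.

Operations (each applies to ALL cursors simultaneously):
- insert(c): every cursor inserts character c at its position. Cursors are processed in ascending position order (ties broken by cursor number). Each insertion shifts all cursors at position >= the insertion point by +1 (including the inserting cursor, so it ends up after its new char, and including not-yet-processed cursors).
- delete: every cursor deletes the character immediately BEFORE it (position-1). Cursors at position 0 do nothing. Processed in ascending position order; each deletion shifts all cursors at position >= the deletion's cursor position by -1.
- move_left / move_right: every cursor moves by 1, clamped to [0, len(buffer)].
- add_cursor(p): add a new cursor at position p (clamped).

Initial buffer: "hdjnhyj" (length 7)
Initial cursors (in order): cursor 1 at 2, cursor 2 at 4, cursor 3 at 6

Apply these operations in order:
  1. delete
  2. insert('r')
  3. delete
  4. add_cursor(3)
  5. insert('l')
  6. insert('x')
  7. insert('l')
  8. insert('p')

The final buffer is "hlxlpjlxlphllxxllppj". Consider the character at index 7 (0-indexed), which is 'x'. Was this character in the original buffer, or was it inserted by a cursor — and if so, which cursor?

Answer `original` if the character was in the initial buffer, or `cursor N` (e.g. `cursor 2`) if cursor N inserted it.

After op 1 (delete): buffer="hjhj" (len 4), cursors c1@1 c2@2 c3@3, authorship ....
After op 2 (insert('r')): buffer="hrjrhrj" (len 7), cursors c1@2 c2@4 c3@6, authorship .1.2.3.
After op 3 (delete): buffer="hjhj" (len 4), cursors c1@1 c2@2 c3@3, authorship ....
After op 4 (add_cursor(3)): buffer="hjhj" (len 4), cursors c1@1 c2@2 c3@3 c4@3, authorship ....
After op 5 (insert('l')): buffer="hljlhllj" (len 8), cursors c1@2 c2@4 c3@7 c4@7, authorship .1.2.34.
After op 6 (insert('x')): buffer="hlxjlxhllxxj" (len 12), cursors c1@3 c2@6 c3@11 c4@11, authorship .11.22.3434.
After op 7 (insert('l')): buffer="hlxljlxlhllxxllj" (len 16), cursors c1@4 c2@8 c3@15 c4@15, authorship .111.222.343434.
After op 8 (insert('p')): buffer="hlxlpjlxlphllxxllppj" (len 20), cursors c1@5 c2@10 c3@19 c4@19, authorship .1111.2222.34343434.
Authorship (.=original, N=cursor N): . 1 1 1 1 . 2 2 2 2 . 3 4 3 4 3 4 3 4 .
Index 7: author = 2

Answer: cursor 2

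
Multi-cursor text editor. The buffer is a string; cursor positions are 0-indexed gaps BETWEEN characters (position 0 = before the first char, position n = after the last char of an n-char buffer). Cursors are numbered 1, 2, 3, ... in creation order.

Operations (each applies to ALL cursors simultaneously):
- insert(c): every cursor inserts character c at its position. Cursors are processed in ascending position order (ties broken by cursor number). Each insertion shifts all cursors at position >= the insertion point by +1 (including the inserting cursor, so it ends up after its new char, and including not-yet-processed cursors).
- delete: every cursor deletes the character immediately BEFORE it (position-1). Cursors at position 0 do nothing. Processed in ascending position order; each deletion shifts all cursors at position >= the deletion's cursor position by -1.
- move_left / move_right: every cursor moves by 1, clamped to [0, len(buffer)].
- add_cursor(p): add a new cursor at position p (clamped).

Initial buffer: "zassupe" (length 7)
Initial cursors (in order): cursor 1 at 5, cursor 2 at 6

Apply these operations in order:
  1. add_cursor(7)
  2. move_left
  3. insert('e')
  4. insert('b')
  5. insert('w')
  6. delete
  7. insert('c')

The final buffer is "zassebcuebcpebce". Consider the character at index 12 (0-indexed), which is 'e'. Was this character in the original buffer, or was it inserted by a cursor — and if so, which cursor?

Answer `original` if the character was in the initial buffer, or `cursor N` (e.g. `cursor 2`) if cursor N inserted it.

Answer: cursor 3

Derivation:
After op 1 (add_cursor(7)): buffer="zassupe" (len 7), cursors c1@5 c2@6 c3@7, authorship .......
After op 2 (move_left): buffer="zassupe" (len 7), cursors c1@4 c2@5 c3@6, authorship .......
After op 3 (insert('e')): buffer="zasseuepee" (len 10), cursors c1@5 c2@7 c3@9, authorship ....1.2.3.
After op 4 (insert('b')): buffer="zassebuebpebe" (len 13), cursors c1@6 c2@9 c3@12, authorship ....11.22.33.
After op 5 (insert('w')): buffer="zassebwuebwpebwe" (len 16), cursors c1@7 c2@11 c3@15, authorship ....111.222.333.
After op 6 (delete): buffer="zassebuebpebe" (len 13), cursors c1@6 c2@9 c3@12, authorship ....11.22.33.
After op 7 (insert('c')): buffer="zassebcuebcpebce" (len 16), cursors c1@7 c2@11 c3@15, authorship ....111.222.333.
Authorship (.=original, N=cursor N): . . . . 1 1 1 . 2 2 2 . 3 3 3 .
Index 12: author = 3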